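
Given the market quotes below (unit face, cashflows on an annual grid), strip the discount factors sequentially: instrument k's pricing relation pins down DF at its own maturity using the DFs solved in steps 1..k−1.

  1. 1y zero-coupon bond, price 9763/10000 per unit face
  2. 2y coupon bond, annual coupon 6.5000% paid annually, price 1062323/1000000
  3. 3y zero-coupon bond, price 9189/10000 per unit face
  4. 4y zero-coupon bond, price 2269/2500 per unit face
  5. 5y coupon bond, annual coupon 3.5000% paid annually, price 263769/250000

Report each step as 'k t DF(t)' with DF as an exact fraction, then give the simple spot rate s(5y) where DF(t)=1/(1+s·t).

step 1 [1y] zero: DF = P = 9763/10000 ≈ 0.976300
step 2 [2y] bond c/1=13/200: DF=(1062323/1000000 − 13/200·(0.976300))/(1+13/200) = 9379/10000 ≈ 0.937900
step 3 [3y] zero: DF = P = 9189/10000 ≈ 0.918900
step 4 [4y] zero: DF = P = 2269/2500 ≈ 0.907600
step 5 [5y] bond c/1=7/200: DF=(263769/250000 − 7/200·(0.976300+0.937900+0.918900+0.907600))/(1+7/200) = 8929/10000 ≈ 0.892900

1 1 9763/10000
2 2 9379/10000
3 3 9189/10000
4 4 2269/2500
5 5 8929/10000
s(5y) = (1/(8929/10000) − 1)/(5) = 1071/44645 ≈ 2.3989%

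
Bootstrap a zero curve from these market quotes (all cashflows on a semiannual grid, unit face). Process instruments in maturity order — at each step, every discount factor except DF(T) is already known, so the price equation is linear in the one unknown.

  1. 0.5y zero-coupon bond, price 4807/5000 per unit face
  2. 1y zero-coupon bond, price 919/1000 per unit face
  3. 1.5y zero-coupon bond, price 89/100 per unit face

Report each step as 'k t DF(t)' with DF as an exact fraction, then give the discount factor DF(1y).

1 1/2 4807/5000
2 1 919/1000
3 3/2 89/100
DF(1y) = 919/1000 ≈ 0.919000

step 1 [0.5y] zero: DF = P = 4807/5000 ≈ 0.961400
step 2 [1y] zero: DF = P = 919/1000 ≈ 0.919000
step 3 [1.5y] zero: DF = P = 89/100 ≈ 0.890000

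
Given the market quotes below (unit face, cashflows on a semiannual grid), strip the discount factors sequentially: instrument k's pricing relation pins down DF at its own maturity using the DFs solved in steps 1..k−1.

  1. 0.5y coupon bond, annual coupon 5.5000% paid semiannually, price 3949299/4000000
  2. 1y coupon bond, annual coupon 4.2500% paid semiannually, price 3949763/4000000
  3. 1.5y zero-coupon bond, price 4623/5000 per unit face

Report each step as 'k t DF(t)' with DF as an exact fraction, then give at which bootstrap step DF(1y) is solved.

step 1 [0.5y] bond c/2=11/400: DF=(3949299/4000000 − 11/400·(0))/(1+11/400) = 9609/10000 ≈ 0.960900
step 2 [1y] bond c/2=17/800: DF=(3949763/4000000 − 17/800·(0.960900))/(1+17/800) = 9469/10000 ≈ 0.946900
step 3 [1.5y] zero: DF = P = 4623/5000 ≈ 0.924600

1 1/2 9609/10000
2 1 9469/10000
3 3/2 4623/5000
DF(1y) is solved at step 2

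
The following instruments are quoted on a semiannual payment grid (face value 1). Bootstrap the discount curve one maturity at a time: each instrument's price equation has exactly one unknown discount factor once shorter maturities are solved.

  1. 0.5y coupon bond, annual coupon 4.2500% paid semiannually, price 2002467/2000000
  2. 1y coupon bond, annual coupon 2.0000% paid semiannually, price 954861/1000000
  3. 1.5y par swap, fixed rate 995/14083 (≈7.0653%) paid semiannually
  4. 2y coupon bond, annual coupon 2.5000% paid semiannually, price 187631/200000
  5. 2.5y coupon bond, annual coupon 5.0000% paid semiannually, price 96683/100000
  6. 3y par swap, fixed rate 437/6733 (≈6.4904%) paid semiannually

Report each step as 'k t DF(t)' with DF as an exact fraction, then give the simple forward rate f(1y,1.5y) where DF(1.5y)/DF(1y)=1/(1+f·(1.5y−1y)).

step 1 [0.5y] bond c/2=17/800: DF=(2002467/2000000 − 17/800·(0))/(1+17/800) = 2451/2500 ≈ 0.980400
step 2 [1y] bond c/2=1/100: DF=(954861/1000000 − 1/100·(0.980400))/(1+1/100) = 9357/10000 ≈ 0.935700
step 3 [1.5y] swap r/2=995/28166: DF=(1 − 995/28166·(0.980400+0.935700))/(1+995/28166) = 1801/2000 ≈ 0.900500
step 4 [2y] bond c/2=1/80: DF=(187631/200000 − 1/80·(0.980400+0.935700+0.900500))/(1+1/80) = 4459/5000 ≈ 0.891800
step 5 [2.5y] bond c/2=1/40: DF=(96683/100000 − 1/40·(0.980400+0.935700+0.900500+0.891800))/(1+1/40) = 533/625 ≈ 0.852800
step 6 [3y] swap r/2=437/13466: DF=(1 − 437/13466·(0.980400+0.935700+0.900500+0.891800+0.852800))/(1+437/13466) = 2063/2500 ≈ 0.825200

1 1/2 2451/2500
2 1 9357/10000
3 3/2 1801/2000
4 2 4459/5000
5 5/2 533/625
6 3 2063/2500
f(1y,1.5y) = ((9357/10000)/(1801/2000) − 1)/(1/2) = 704/9005 ≈ 7.8179%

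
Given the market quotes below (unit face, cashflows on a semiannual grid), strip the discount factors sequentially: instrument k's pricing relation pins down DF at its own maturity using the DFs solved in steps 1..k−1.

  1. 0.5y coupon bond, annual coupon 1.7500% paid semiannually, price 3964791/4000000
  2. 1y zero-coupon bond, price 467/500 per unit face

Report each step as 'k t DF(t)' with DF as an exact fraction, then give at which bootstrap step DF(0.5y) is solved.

step 1 [0.5y] bond c/2=7/800: DF=(3964791/4000000 − 7/800·(0))/(1+7/800) = 4913/5000 ≈ 0.982600
step 2 [1y] zero: DF = P = 467/500 ≈ 0.934000

1 1/2 4913/5000
2 1 467/500
DF(0.5y) is solved at step 1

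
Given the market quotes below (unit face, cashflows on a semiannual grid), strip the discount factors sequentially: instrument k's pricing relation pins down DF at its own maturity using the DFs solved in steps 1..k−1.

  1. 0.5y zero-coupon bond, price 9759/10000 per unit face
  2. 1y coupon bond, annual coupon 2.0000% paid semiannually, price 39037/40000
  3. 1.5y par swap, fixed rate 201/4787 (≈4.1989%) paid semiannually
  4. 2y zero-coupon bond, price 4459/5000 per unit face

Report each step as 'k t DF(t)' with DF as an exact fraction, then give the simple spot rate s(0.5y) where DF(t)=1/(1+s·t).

step 1 [0.5y] zero: DF = P = 9759/10000 ≈ 0.975900
step 2 [1y] bond c/2=1/100: DF=(39037/40000 − 1/100·(0.975900))/(1+1/100) = 4783/5000 ≈ 0.956600
step 3 [1.5y] swap r/2=201/9574: DF=(1 − 201/9574·(0.975900+0.956600))/(1+201/9574) = 9397/10000 ≈ 0.939700
step 4 [2y] zero: DF = P = 4459/5000 ≈ 0.891800

1 1/2 9759/10000
2 1 4783/5000
3 3/2 9397/10000
4 2 4459/5000
s(0.5y) = (1/(9759/10000) − 1)/(1/2) = 482/9759 ≈ 4.9390%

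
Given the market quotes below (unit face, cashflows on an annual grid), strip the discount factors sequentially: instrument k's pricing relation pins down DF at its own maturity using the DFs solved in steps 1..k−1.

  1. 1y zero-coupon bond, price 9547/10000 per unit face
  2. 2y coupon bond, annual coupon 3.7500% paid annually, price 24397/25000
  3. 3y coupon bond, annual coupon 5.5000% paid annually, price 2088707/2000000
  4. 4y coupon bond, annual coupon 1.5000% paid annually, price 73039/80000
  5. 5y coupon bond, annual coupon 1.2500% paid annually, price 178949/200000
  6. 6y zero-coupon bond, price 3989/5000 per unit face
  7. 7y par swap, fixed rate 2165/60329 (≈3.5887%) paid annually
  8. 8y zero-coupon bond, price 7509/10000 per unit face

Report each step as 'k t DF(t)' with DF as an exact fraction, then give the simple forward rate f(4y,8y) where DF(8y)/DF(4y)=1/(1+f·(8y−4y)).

1 1 9547/10000
2 2 9061/10000
3 3 8929/10000
4 4 2147/2500
5 5 8391/10000
6 6 3989/5000
7 7 1567/2000
8 8 7509/10000
f(4y,8y) = ((2147/2500)/(7509/10000) − 1)/(4) = 1079/30036 ≈ 3.5924%

step 1 [1y] zero: DF = P = 9547/10000 ≈ 0.954700
step 2 [2y] bond c/1=3/80: DF=(24397/25000 − 3/80·(0.954700))/(1+3/80) = 9061/10000 ≈ 0.906100
step 3 [3y] bond c/1=11/200: DF=(2088707/2000000 − 11/200·(0.954700+0.906100))/(1+11/200) = 8929/10000 ≈ 0.892900
step 4 [4y] bond c/1=3/200: DF=(73039/80000 − 3/200·(0.954700+0.906100+0.892900))/(1+3/200) = 2147/2500 ≈ 0.858800
step 5 [5y] bond c/1=1/80: DF=(178949/200000 − 1/80·(0.954700+0.906100+0.892900+0.858800))/(1+1/80) = 8391/10000 ≈ 0.839100
step 6 [6y] zero: DF = P = 3989/5000 ≈ 0.797800
step 7 [7y] swap r/1=2165/60329: DF=(1 − 2165/60329·(0.954700+0.906100+0.892900+0.858800+0.839100+0.797800))/(1+2165/60329) = 1567/2000 ≈ 0.783500
step 8 [8y] zero: DF = P = 7509/10000 ≈ 0.750900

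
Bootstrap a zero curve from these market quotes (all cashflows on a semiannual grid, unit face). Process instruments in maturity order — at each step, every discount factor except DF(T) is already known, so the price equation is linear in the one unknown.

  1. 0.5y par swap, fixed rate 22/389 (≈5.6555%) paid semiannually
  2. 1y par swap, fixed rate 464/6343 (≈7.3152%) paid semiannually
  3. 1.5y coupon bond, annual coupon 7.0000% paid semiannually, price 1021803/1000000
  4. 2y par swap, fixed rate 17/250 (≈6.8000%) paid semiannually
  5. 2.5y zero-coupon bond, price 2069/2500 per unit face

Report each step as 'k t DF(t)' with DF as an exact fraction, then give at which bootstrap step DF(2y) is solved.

1 1/2 389/400
2 1 1163/1250
3 3/2 9229/10000
4 2 4371/5000
5 5/2 2069/2500
DF(2y) is solved at step 4

step 1 [0.5y] swap r/2=11/389: DF=(1 − 11/389·(0))/(1+11/389) = 389/400 ≈ 0.972500
step 2 [1y] swap r/2=232/6343: DF=(1 − 232/6343·(0.972500))/(1+232/6343) = 1163/1250 ≈ 0.930400
step 3 [1.5y] bond c/2=7/200: DF=(1021803/1000000 − 7/200·(0.972500+0.930400))/(1+7/200) = 9229/10000 ≈ 0.922900
step 4 [2y] swap r/2=17/500: DF=(1 − 17/500·(0.972500+0.930400+0.922900))/(1+17/500) = 4371/5000 ≈ 0.874200
step 5 [2.5y] zero: DF = P = 2069/2500 ≈ 0.827600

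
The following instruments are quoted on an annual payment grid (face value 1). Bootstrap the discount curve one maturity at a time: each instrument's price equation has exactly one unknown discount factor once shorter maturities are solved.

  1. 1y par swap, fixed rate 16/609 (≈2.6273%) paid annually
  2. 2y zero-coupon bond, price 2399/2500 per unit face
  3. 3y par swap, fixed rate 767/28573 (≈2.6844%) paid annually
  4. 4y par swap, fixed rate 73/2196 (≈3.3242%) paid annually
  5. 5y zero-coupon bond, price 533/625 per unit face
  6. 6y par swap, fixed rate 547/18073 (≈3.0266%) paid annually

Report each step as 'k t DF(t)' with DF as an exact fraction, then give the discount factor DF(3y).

step 1 [1y] swap r/1=16/609: DF=(1 − 16/609·(0))/(1+16/609) = 609/625 ≈ 0.974400
step 2 [2y] zero: DF = P = 2399/2500 ≈ 0.959600
step 3 [3y] swap r/1=767/28573: DF=(1 − 767/28573·(0.974400+0.959600))/(1+767/28573) = 9233/10000 ≈ 0.923300
step 4 [4y] swap r/1=73/2196: DF=(1 − 73/2196·(0.974400+0.959600+0.923300))/(1+73/2196) = 8759/10000 ≈ 0.875900
step 5 [5y] zero: DF = P = 533/625 ≈ 0.852800
step 6 [6y] swap r/1=547/18073: DF=(1 − 547/18073·(0.974400+0.959600+0.923300+0.875900+0.852800))/(1+547/18073) = 8359/10000 ≈ 0.835900

1 1 609/625
2 2 2399/2500
3 3 9233/10000
4 4 8759/10000
5 5 533/625
6 6 8359/10000
DF(3y) = 9233/10000 ≈ 0.923300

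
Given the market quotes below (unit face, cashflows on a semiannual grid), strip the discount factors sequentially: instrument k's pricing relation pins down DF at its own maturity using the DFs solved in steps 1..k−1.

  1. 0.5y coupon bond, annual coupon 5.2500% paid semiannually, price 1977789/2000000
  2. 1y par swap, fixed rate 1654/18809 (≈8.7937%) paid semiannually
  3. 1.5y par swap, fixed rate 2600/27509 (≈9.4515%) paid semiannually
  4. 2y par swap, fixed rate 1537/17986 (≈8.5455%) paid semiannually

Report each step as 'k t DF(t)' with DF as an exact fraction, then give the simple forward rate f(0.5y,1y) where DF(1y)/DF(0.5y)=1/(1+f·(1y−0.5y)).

step 1 [0.5y] bond c/2=21/800: DF=(1977789/2000000 − 21/800·(0))/(1+21/800) = 2409/2500 ≈ 0.963600
step 2 [1y] swap r/2=827/18809: DF=(1 − 827/18809·(0.963600))/(1+827/18809) = 9173/10000 ≈ 0.917300
step 3 [1.5y] swap r/2=1300/27509: DF=(1 − 1300/27509·(0.963600+0.917300))/(1+1300/27509) = 87/100 ≈ 0.870000
step 4 [2y] swap r/2=1537/35972: DF=(1 − 1537/35972·(0.963600+0.917300+0.870000))/(1+1537/35972) = 8463/10000 ≈ 0.846300

1 1/2 2409/2500
2 1 9173/10000
3 3/2 87/100
4 2 8463/10000
f(0.5y,1y) = ((2409/2500)/(9173/10000) − 1)/(1/2) = 926/9173 ≈ 10.0948%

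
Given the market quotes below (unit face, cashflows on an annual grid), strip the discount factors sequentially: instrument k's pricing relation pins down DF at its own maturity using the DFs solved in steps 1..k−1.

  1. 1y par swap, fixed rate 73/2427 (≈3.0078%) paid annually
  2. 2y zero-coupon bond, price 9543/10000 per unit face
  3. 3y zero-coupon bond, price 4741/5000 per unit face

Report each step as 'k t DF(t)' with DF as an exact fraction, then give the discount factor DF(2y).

1 1 2427/2500
2 2 9543/10000
3 3 4741/5000
DF(2y) = 9543/10000 ≈ 0.954300

step 1 [1y] swap r/1=73/2427: DF=(1 − 73/2427·(0))/(1+73/2427) = 2427/2500 ≈ 0.970800
step 2 [2y] zero: DF = P = 9543/10000 ≈ 0.954300
step 3 [3y] zero: DF = P = 4741/5000 ≈ 0.948200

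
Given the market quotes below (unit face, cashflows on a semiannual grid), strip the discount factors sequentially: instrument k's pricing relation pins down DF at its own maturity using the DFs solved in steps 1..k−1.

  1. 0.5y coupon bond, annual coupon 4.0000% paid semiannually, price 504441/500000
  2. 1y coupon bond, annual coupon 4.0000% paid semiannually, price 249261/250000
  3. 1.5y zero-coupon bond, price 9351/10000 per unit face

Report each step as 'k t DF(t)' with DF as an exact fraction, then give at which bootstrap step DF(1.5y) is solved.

step 1 [0.5y] bond c/2=1/50: DF=(504441/500000 − 1/50·(0))/(1+1/50) = 9891/10000 ≈ 0.989100
step 2 [1y] bond c/2=1/50: DF=(249261/250000 − 1/50·(0.989100))/(1+1/50) = 9581/10000 ≈ 0.958100
step 3 [1.5y] zero: DF = P = 9351/10000 ≈ 0.935100

1 1/2 9891/10000
2 1 9581/10000
3 3/2 9351/10000
DF(1.5y) is solved at step 3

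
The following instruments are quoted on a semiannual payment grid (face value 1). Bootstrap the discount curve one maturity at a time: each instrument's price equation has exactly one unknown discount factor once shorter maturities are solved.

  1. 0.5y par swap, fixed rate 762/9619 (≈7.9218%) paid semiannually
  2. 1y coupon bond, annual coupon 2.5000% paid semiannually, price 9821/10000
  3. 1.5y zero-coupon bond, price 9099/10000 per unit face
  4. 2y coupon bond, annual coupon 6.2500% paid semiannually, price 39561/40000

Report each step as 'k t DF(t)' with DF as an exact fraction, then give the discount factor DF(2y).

step 1 [0.5y] swap r/2=381/9619: DF=(1 − 381/9619·(0))/(1+381/9619) = 9619/10000 ≈ 0.961900
step 2 [1y] bond c/2=1/80: DF=(9821/10000 − 1/80·(0.961900))/(1+1/80) = 9581/10000 ≈ 0.958100
step 3 [1.5y] zero: DF = P = 9099/10000 ≈ 0.909900
step 4 [2y] bond c/2=1/32: DF=(39561/40000 − 1/32·(0.961900+0.958100+0.909900))/(1+1/32) = 8733/10000 ≈ 0.873300

1 1/2 9619/10000
2 1 9581/10000
3 3/2 9099/10000
4 2 8733/10000
DF(2y) = 8733/10000 ≈ 0.873300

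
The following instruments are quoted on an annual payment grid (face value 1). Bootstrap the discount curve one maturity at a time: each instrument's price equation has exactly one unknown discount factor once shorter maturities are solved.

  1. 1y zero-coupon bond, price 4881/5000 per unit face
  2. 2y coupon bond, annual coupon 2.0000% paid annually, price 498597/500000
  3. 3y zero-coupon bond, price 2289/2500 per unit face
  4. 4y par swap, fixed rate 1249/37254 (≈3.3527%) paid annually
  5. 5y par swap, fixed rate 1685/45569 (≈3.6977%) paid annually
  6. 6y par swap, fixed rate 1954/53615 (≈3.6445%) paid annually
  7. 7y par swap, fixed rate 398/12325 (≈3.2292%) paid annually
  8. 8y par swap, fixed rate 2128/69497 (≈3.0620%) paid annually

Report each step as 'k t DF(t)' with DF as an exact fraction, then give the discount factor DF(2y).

1 1 4881/5000
2 2 1917/2000
3 3 2289/2500
4 4 8751/10000
5 5 1663/2000
6 6 4023/5000
7 7 801/1000
8 8 492/625
DF(2y) = 1917/2000 ≈ 0.958500

step 1 [1y] zero: DF = P = 4881/5000 ≈ 0.976200
step 2 [2y] bond c/1=1/50: DF=(498597/500000 − 1/50·(0.976200))/(1+1/50) = 1917/2000 ≈ 0.958500
step 3 [3y] zero: DF = P = 2289/2500 ≈ 0.915600
step 4 [4y] swap r/1=1249/37254: DF=(1 − 1249/37254·(0.976200+0.958500+0.915600))/(1+1249/37254) = 8751/10000 ≈ 0.875100
step 5 [5y] swap r/1=1685/45569: DF=(1 − 1685/45569·(0.976200+0.958500+0.915600+0.875100))/(1+1685/45569) = 1663/2000 ≈ 0.831500
step 6 [6y] swap r/1=1954/53615: DF=(1 − 1954/53615·(0.976200+0.958500+0.915600+0.875100+0.831500))/(1+1954/53615) = 4023/5000 ≈ 0.804600
step 7 [7y] swap r/1=398/12325: DF=(1 − 398/12325·(0.976200+0.958500+0.915600+0.875100+0.831500+0.804600))/(1+398/12325) = 801/1000 ≈ 0.801000
step 8 [8y] swap r/1=2128/69497: DF=(1 − 2128/69497·(0.976200+0.958500+0.915600+0.875100+0.831500+0.804600+0.801000))/(1+2128/69497) = 492/625 ≈ 0.787200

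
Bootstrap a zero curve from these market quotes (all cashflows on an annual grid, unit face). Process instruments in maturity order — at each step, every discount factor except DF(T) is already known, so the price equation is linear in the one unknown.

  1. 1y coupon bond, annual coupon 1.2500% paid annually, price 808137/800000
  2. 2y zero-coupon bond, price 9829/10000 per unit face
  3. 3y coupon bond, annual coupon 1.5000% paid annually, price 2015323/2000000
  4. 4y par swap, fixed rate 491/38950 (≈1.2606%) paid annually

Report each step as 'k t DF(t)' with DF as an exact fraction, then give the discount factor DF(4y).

1 1 9977/10000
2 2 9829/10000
3 3 1927/2000
4 4 9509/10000
DF(4y) = 9509/10000 ≈ 0.950900

step 1 [1y] bond c/1=1/80: DF=(808137/800000 − 1/80·(0))/(1+1/80) = 9977/10000 ≈ 0.997700
step 2 [2y] zero: DF = P = 9829/10000 ≈ 0.982900
step 3 [3y] bond c/1=3/200: DF=(2015323/2000000 − 3/200·(0.997700+0.982900))/(1+3/200) = 1927/2000 ≈ 0.963500
step 4 [4y] swap r/1=491/38950: DF=(1 − 491/38950·(0.997700+0.982900+0.963500))/(1+491/38950) = 9509/10000 ≈ 0.950900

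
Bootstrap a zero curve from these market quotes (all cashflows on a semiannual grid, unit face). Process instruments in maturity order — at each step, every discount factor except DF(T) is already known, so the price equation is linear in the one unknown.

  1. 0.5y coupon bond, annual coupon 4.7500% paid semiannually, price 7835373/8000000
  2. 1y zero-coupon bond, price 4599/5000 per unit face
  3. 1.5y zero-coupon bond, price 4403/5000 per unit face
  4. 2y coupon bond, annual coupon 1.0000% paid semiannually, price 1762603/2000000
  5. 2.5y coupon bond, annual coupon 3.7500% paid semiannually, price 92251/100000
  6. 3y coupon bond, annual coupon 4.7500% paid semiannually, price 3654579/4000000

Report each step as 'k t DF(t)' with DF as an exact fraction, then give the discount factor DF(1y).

1 1/2 9567/10000
2 1 4599/5000
3 3/2 4403/5000
4 2 1079/1250
5 5/2 8389/10000
6 3 789/1000
DF(1y) = 4599/5000 ≈ 0.919800

step 1 [0.5y] bond c/2=19/800: DF=(7835373/8000000 − 19/800·(0))/(1+19/800) = 9567/10000 ≈ 0.956700
step 2 [1y] zero: DF = P = 4599/5000 ≈ 0.919800
step 3 [1.5y] zero: DF = P = 4403/5000 ≈ 0.880600
step 4 [2y] bond c/2=1/200: DF=(1762603/2000000 − 1/200·(0.956700+0.919800+0.880600))/(1+1/200) = 1079/1250 ≈ 0.863200
step 5 [2.5y] bond c/2=3/160: DF=(92251/100000 − 3/160·(0.956700+0.919800+0.880600+0.863200))/(1+3/160) = 8389/10000 ≈ 0.838900
step 6 [3y] bond c/2=19/800: DF=(3654579/4000000 − 19/800·(0.956700+0.919800+0.880600+0.863200+0.838900))/(1+19/800) = 789/1000 ≈ 0.789000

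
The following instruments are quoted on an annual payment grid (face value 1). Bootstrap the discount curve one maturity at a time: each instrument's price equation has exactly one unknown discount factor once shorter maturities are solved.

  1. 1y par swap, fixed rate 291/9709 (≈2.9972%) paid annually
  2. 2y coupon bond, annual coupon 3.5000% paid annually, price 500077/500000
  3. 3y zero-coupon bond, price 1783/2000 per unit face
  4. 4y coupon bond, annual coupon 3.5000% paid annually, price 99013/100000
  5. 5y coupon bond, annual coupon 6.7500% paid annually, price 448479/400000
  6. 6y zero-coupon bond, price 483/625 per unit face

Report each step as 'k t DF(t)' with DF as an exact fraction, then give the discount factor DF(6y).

step 1 [1y] swap r/1=291/9709: DF=(1 − 291/9709·(0))/(1+291/9709) = 9709/10000 ≈ 0.970900
step 2 [2y] bond c/1=7/200: DF=(500077/500000 − 7/200·(0.970900))/(1+7/200) = 1867/2000 ≈ 0.933500
step 3 [3y] zero: DF = P = 1783/2000 ≈ 0.891500
step 4 [4y] bond c/1=7/200: DF=(99013/100000 − 7/200·(0.970900+0.933500+0.891500))/(1+7/200) = 8621/10000 ≈ 0.862100
step 5 [5y] bond c/1=27/400: DF=(448479/400000 − 27/400·(0.970900+0.933500+0.891500+0.862100))/(1+27/400) = 819/1000 ≈ 0.819000
step 6 [6y] zero: DF = P = 483/625 ≈ 0.772800

1 1 9709/10000
2 2 1867/2000
3 3 1783/2000
4 4 8621/10000
5 5 819/1000
6 6 483/625
DF(6y) = 483/625 ≈ 0.772800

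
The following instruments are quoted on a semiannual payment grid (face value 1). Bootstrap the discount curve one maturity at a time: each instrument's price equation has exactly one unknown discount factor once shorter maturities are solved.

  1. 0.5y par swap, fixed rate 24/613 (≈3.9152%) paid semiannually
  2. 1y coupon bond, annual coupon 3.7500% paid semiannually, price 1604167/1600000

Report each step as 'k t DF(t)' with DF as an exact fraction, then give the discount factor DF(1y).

1 1/2 613/625
2 1 9661/10000
DF(1y) = 9661/10000 ≈ 0.966100

step 1 [0.5y] swap r/2=12/613: DF=(1 − 12/613·(0))/(1+12/613) = 613/625 ≈ 0.980800
step 2 [1y] bond c/2=3/160: DF=(1604167/1600000 − 3/160·(0.980800))/(1+3/160) = 9661/10000 ≈ 0.966100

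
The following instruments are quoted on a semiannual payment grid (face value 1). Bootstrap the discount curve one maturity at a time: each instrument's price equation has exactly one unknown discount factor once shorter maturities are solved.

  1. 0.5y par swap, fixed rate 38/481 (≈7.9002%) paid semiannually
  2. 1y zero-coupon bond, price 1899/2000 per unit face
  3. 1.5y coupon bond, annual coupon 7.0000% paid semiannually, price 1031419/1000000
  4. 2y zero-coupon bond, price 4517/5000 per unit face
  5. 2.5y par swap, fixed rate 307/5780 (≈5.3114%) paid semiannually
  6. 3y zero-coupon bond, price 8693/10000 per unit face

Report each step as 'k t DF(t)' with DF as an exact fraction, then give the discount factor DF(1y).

step 1 [0.5y] swap r/2=19/481: DF=(1 − 19/481·(0))/(1+19/481) = 481/500 ≈ 0.962000
step 2 [1y] zero: DF = P = 1899/2000 ≈ 0.949500
step 3 [1.5y] bond c/2=7/200: DF=(1031419/1000000 − 7/200·(0.962000+0.949500))/(1+7/200) = 9319/10000 ≈ 0.931900
step 4 [2y] zero: DF = P = 4517/5000 ≈ 0.903400
step 5 [2.5y] swap r/2=307/11560: DF=(1 − 307/11560·(0.962000+0.949500+0.931900+0.903400))/(1+307/11560) = 2193/2500 ≈ 0.877200
step 6 [3y] zero: DF = P = 8693/10000 ≈ 0.869300

1 1/2 481/500
2 1 1899/2000
3 3/2 9319/10000
4 2 4517/5000
5 5/2 2193/2500
6 3 8693/10000
DF(1y) = 1899/2000 ≈ 0.949500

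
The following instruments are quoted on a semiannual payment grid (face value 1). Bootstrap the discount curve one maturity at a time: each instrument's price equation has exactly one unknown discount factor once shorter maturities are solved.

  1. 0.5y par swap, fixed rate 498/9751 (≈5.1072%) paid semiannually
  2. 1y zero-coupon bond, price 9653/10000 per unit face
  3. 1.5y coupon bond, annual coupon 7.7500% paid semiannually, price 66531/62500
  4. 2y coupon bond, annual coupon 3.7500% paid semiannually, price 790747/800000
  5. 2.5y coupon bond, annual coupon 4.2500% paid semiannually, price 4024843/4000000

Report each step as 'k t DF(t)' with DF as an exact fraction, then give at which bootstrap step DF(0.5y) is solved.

1 1/2 9751/10000
2 1 9653/10000
3 3/2 2381/2500
4 2 917/1000
5 5/2 453/500
DF(0.5y) is solved at step 1

step 1 [0.5y] swap r/2=249/9751: DF=(1 − 249/9751·(0))/(1+249/9751) = 9751/10000 ≈ 0.975100
step 2 [1y] zero: DF = P = 9653/10000 ≈ 0.965300
step 3 [1.5y] bond c/2=31/800: DF=(66531/62500 − 31/800·(0.975100+0.965300))/(1+31/800) = 2381/2500 ≈ 0.952400
step 4 [2y] bond c/2=3/160: DF=(790747/800000 − 3/160·(0.975100+0.965300+0.952400))/(1+3/160) = 917/1000 ≈ 0.917000
step 5 [2.5y] bond c/2=17/800: DF=(4024843/4000000 − 17/800·(0.975100+0.965300+0.952400+0.917000))/(1+17/800) = 453/500 ≈ 0.906000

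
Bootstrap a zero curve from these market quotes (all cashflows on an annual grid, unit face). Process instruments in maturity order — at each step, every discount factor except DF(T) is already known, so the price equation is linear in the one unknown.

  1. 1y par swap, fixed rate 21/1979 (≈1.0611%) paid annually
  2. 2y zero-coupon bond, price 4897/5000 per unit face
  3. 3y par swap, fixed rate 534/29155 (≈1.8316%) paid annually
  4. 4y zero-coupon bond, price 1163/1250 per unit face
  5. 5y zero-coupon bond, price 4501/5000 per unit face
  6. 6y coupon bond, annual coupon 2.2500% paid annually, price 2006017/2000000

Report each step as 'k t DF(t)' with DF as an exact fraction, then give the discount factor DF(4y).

step 1 [1y] swap r/1=21/1979: DF=(1 − 21/1979·(0))/(1+21/1979) = 1979/2000 ≈ 0.989500
step 2 [2y] zero: DF = P = 4897/5000 ≈ 0.979400
step 3 [3y] swap r/1=534/29155: DF=(1 − 534/29155·(0.989500+0.979400))/(1+534/29155) = 4733/5000 ≈ 0.946600
step 4 [4y] zero: DF = P = 1163/1250 ≈ 0.930400
step 5 [5y] zero: DF = P = 4501/5000 ≈ 0.900200
step 6 [6y] bond c/1=9/400: DF=(2006017/2000000 − 9/400·(0.989500+0.979400+0.946600+0.930400+0.900200))/(1+9/400) = 1753/2000 ≈ 0.876500

1 1 1979/2000
2 2 4897/5000
3 3 4733/5000
4 4 1163/1250
5 5 4501/5000
6 6 1753/2000
DF(4y) = 1163/1250 ≈ 0.930400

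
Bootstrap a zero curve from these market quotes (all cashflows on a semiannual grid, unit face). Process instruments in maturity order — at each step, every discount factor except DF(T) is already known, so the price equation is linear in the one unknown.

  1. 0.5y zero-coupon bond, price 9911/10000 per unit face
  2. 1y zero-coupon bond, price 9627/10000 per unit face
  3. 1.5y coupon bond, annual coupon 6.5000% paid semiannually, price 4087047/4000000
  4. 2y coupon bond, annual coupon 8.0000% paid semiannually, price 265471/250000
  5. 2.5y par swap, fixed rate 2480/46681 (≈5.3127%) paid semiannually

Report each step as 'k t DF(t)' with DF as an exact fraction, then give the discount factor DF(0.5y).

step 1 [0.5y] zero: DF = P = 9911/10000 ≈ 0.991100
step 2 [1y] zero: DF = P = 9627/10000 ≈ 0.962700
step 3 [1.5y] bond c/2=13/400: DF=(4087047/4000000 − 13/400·(0.991100+0.962700))/(1+13/400) = 9281/10000 ≈ 0.928100
step 4 [2y] bond c/2=1/25: DF=(265471/250000 − 1/25·(0.991100+0.962700+0.928100))/(1+1/25) = 4551/5000 ≈ 0.910200
step 5 [2.5y] swap r/2=1240/46681: DF=(1 − 1240/46681·(0.991100+0.962700+0.928100+0.910200))/(1+1240/46681) = 219/250 ≈ 0.876000

1 1/2 9911/10000
2 1 9627/10000
3 3/2 9281/10000
4 2 4551/5000
5 5/2 219/250
DF(0.5y) = 9911/10000 ≈ 0.991100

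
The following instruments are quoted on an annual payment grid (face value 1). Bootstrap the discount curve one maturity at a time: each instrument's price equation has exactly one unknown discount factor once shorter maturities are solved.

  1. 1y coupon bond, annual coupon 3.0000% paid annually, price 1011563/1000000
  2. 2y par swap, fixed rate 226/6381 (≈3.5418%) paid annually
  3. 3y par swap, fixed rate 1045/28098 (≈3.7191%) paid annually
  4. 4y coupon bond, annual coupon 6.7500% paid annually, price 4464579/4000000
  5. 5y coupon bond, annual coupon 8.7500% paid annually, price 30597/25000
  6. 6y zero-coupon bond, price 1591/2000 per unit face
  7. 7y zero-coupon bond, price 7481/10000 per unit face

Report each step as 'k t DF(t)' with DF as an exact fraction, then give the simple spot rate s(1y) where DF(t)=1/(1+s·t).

step 1 [1y] bond c/1=3/100: DF=(1011563/1000000 − 3/100·(0))/(1+3/100) = 9821/10000 ≈ 0.982100
step 2 [2y] swap r/1=226/6381: DF=(1 − 226/6381·(0.982100))/(1+226/6381) = 4661/5000 ≈ 0.932200
step 3 [3y] swap r/1=1045/28098: DF=(1 − 1045/28098·(0.982100+0.932200))/(1+1045/28098) = 1791/2000 ≈ 0.895500
step 4 [4y] bond c/1=27/400: DF=(4464579/4000000 − 27/400·(0.982100+0.932200+0.895500))/(1+27/400) = 8679/10000 ≈ 0.867900
step 5 [5y] bond c/1=7/80: DF=(30597/25000 − 7/80·(0.982100+0.932200+0.895500+0.867900))/(1+7/80) = 1659/2000 ≈ 0.829500
step 6 [6y] zero: DF = P = 1591/2000 ≈ 0.795500
step 7 [7y] zero: DF = P = 7481/10000 ≈ 0.748100

1 1 9821/10000
2 2 4661/5000
3 3 1791/2000
4 4 8679/10000
5 5 1659/2000
6 6 1591/2000
7 7 7481/10000
s(1y) = (1/(9821/10000) − 1)/(1) = 179/9821 ≈ 1.8226%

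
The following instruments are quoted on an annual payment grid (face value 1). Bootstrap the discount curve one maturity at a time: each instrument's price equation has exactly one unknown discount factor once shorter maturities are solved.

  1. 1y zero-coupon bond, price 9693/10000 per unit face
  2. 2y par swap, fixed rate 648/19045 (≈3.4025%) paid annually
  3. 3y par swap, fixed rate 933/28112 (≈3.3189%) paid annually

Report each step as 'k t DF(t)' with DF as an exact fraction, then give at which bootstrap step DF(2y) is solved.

step 1 [1y] zero: DF = P = 9693/10000 ≈ 0.969300
step 2 [2y] swap r/1=648/19045: DF=(1 − 648/19045·(0.969300))/(1+648/19045) = 1169/1250 ≈ 0.935200
step 3 [3y] swap r/1=933/28112: DF=(1 − 933/28112·(0.969300+0.935200))/(1+933/28112) = 9067/10000 ≈ 0.906700

1 1 9693/10000
2 2 1169/1250
3 3 9067/10000
DF(2y) is solved at step 2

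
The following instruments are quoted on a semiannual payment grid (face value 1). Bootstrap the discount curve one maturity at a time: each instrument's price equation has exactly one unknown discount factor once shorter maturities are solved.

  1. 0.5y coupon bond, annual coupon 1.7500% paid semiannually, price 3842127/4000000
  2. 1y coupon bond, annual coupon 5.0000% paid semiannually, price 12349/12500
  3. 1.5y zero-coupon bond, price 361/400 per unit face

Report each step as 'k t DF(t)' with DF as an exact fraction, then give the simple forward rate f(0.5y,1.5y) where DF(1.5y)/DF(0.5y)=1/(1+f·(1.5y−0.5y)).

step 1 [0.5y] bond c/2=7/800: DF=(3842127/4000000 − 7/800·(0))/(1+7/800) = 4761/5000 ≈ 0.952200
step 2 [1y] bond c/2=1/40: DF=(12349/12500 − 1/40·(0.952200))/(1+1/40) = 4703/5000 ≈ 0.940600
step 3 [1.5y] zero: DF = P = 361/400 ≈ 0.902500

1 1/2 4761/5000
2 1 4703/5000
3 3/2 361/400
f(0.5y,1.5y) = ((4761/5000)/(361/400) − 1)/(1) = 497/9025 ≈ 5.5069%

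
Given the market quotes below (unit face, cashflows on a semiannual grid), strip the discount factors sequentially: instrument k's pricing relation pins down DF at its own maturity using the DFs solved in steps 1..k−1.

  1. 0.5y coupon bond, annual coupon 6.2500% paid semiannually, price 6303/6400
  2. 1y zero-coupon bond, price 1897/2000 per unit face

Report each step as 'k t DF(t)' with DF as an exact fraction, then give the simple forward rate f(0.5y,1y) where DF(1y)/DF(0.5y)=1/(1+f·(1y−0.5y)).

1 1/2 191/200
2 1 1897/2000
f(0.5y,1y) = ((191/200)/(1897/2000) − 1)/(1/2) = 26/1897 ≈ 1.3706%

step 1 [0.5y] bond c/2=1/32: DF=(6303/6400 − 1/32·(0))/(1+1/32) = 191/200 ≈ 0.955000
step 2 [1y] zero: DF = P = 1897/2000 ≈ 0.948500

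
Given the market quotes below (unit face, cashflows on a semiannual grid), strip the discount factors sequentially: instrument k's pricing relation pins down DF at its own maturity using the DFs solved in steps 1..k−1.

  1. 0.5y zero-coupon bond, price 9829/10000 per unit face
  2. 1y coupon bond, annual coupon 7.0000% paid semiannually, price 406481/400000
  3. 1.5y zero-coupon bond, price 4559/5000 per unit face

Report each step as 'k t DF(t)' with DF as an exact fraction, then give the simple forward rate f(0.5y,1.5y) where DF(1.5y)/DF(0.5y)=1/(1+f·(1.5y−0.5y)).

step 1 [0.5y] zero: DF = P = 9829/10000 ≈ 0.982900
step 2 [1y] bond c/2=7/200: DF=(406481/400000 − 7/200·(0.982900))/(1+7/200) = 4743/5000 ≈ 0.948600
step 3 [1.5y] zero: DF = P = 4559/5000 ≈ 0.911800

1 1/2 9829/10000
2 1 4743/5000
3 3/2 4559/5000
f(0.5y,1.5y) = ((9829/10000)/(4559/5000) − 1)/(1) = 711/9118 ≈ 7.7978%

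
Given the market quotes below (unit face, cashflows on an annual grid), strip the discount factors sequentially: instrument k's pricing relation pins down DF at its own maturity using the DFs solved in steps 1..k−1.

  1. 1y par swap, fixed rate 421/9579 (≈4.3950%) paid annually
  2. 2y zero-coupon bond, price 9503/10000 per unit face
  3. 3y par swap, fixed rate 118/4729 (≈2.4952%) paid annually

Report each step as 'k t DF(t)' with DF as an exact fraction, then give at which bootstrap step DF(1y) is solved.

step 1 [1y] swap r/1=421/9579: DF=(1 − 421/9579·(0))/(1+421/9579) = 9579/10000 ≈ 0.957900
step 2 [2y] zero: DF = P = 9503/10000 ≈ 0.950300
step 3 [3y] swap r/1=118/4729: DF=(1 − 118/4729·(0.957900+0.950300))/(1+118/4729) = 2323/2500 ≈ 0.929200

1 1 9579/10000
2 2 9503/10000
3 3 2323/2500
DF(1y) is solved at step 1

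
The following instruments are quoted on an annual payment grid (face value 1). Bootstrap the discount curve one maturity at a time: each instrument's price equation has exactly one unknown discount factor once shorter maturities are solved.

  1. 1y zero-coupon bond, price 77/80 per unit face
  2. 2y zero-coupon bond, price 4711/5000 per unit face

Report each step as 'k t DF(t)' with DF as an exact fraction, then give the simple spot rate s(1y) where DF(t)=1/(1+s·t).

1 1 77/80
2 2 4711/5000
s(1y) = (1/(77/80) − 1)/(1) = 3/77 ≈ 3.8961%

step 1 [1y] zero: DF = P = 77/80 ≈ 0.962500
step 2 [2y] zero: DF = P = 4711/5000 ≈ 0.942200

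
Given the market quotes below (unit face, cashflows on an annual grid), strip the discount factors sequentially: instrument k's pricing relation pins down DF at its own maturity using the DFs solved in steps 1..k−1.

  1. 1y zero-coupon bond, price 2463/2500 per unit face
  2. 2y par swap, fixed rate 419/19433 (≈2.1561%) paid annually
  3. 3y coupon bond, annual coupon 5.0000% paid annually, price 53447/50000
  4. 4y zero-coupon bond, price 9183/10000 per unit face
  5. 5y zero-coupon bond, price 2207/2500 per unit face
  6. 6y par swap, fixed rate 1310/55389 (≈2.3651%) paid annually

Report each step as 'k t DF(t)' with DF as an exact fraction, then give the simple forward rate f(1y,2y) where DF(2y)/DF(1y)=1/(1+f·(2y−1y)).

step 1 [1y] zero: DF = P = 2463/2500 ≈ 0.985200
step 2 [2y] swap r/1=419/19433: DF=(1 − 419/19433·(0.985200))/(1+419/19433) = 9581/10000 ≈ 0.958100
step 3 [3y] bond c/1=1/20: DF=(53447/50000 − 1/20·(0.985200+0.958100))/(1+1/20) = 1851/2000 ≈ 0.925500
step 4 [4y] zero: DF = P = 9183/10000 ≈ 0.918300
step 5 [5y] zero: DF = P = 2207/2500 ≈ 0.882800
step 6 [6y] swap r/1=1310/55389: DF=(1 − 1310/55389·(0.985200+0.958100+0.925500+0.918300+0.882800))/(1+1310/55389) = 869/1000 ≈ 0.869000

1 1 2463/2500
2 2 9581/10000
3 3 1851/2000
4 4 9183/10000
5 5 2207/2500
6 6 869/1000
f(1y,2y) = ((2463/2500)/(9581/10000) − 1)/(1) = 271/9581 ≈ 2.8285%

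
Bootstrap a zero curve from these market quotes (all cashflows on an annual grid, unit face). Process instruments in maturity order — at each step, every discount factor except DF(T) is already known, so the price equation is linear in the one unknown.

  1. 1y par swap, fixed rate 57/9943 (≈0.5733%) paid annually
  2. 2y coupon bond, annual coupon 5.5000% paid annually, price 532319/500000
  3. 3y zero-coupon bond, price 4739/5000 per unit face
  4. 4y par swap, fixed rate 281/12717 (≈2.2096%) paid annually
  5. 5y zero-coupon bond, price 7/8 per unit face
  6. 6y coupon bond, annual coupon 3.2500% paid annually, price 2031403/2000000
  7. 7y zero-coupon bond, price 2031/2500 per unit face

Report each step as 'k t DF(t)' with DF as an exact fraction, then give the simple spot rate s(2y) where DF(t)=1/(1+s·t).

step 1 [1y] swap r/1=57/9943: DF=(1 − 57/9943·(0))/(1+57/9943) = 9943/10000 ≈ 0.994300
step 2 [2y] bond c/1=11/200: DF=(532319/500000 − 11/200·(0.994300))/(1+11/200) = 9573/10000 ≈ 0.957300
step 3 [3y] zero: DF = P = 4739/5000 ≈ 0.947800
step 4 [4y] swap r/1=281/12717: DF=(1 − 281/12717·(0.994300+0.957300+0.947800))/(1+281/12717) = 9157/10000 ≈ 0.915700
step 5 [5y] zero: DF = P = 7/8 ≈ 0.875000
step 6 [6y] bond c/1=13/400: DF=(2031403/2000000 − 13/400·(0.994300+0.957300+0.947800+0.915700+0.875000))/(1+13/400) = 8361/10000 ≈ 0.836100
step 7 [7y] zero: DF = P = 2031/2500 ≈ 0.812400

1 1 9943/10000
2 2 9573/10000
3 3 4739/5000
4 4 9157/10000
5 5 7/8
6 6 8361/10000
7 7 2031/2500
s(2y) = (1/(9573/10000) − 1)/(2) = 427/19146 ≈ 2.2302%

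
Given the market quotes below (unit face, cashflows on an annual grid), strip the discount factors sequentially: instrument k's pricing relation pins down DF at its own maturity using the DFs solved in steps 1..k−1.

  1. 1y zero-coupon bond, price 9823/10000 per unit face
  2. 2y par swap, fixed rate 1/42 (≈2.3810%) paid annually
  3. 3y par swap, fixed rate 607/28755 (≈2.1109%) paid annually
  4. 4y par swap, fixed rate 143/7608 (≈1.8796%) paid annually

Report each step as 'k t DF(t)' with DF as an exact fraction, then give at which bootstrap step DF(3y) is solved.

1 1 9823/10000
2 2 9539/10000
3 3 9393/10000
4 4 1857/2000
DF(3y) is solved at step 3

step 1 [1y] zero: DF = P = 9823/10000 ≈ 0.982300
step 2 [2y] swap r/1=1/42: DF=(1 − 1/42·(0.982300))/(1+1/42) = 9539/10000 ≈ 0.953900
step 3 [3y] swap r/1=607/28755: DF=(1 − 607/28755·(0.982300+0.953900))/(1+607/28755) = 9393/10000 ≈ 0.939300
step 4 [4y] swap r/1=143/7608: DF=(1 − 143/7608·(0.982300+0.953900+0.939300))/(1+143/7608) = 1857/2000 ≈ 0.928500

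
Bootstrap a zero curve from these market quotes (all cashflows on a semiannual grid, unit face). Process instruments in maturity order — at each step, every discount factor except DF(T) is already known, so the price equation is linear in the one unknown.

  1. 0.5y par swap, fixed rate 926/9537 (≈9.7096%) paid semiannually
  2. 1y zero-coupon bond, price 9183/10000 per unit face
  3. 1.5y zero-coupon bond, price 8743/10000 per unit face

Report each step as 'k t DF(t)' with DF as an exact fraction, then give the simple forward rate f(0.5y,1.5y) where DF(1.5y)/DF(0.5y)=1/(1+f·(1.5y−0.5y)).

step 1 [0.5y] swap r/2=463/9537: DF=(1 − 463/9537·(0))/(1+463/9537) = 9537/10000 ≈ 0.953700
step 2 [1y] zero: DF = P = 9183/10000 ≈ 0.918300
step 3 [1.5y] zero: DF = P = 8743/10000 ≈ 0.874300

1 1/2 9537/10000
2 1 9183/10000
3 3/2 8743/10000
f(0.5y,1.5y) = ((9537/10000)/(8743/10000) − 1)/(1) = 794/8743 ≈ 9.0816%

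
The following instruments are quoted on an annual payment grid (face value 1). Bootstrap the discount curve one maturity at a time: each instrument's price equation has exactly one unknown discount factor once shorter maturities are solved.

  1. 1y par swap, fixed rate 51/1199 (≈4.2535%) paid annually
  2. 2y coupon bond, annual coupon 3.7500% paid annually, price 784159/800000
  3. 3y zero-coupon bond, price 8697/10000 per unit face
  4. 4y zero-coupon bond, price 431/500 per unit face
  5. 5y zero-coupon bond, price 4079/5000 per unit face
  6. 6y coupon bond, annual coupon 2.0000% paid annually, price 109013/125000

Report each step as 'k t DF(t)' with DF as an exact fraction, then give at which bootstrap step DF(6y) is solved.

step 1 [1y] swap r/1=51/1199: DF=(1 − 51/1199·(0))/(1+51/1199) = 1199/1250 ≈ 0.959200
step 2 [2y] bond c/1=3/80: DF=(784159/800000 − 3/80·(0.959200))/(1+3/80) = 9101/10000 ≈ 0.910100
step 3 [3y] zero: DF = P = 8697/10000 ≈ 0.869700
step 4 [4y] zero: DF = P = 431/500 ≈ 0.862000
step 5 [5y] zero: DF = P = 4079/5000 ≈ 0.815800
step 6 [6y] bond c/1=1/50: DF=(109013/125000 − 1/50·(0.959200+0.910100+0.869700+0.862000+0.815800))/(1+1/50) = 1921/2500 ≈ 0.768400

1 1 1199/1250
2 2 9101/10000
3 3 8697/10000
4 4 431/500
5 5 4079/5000
6 6 1921/2500
DF(6y) is solved at step 6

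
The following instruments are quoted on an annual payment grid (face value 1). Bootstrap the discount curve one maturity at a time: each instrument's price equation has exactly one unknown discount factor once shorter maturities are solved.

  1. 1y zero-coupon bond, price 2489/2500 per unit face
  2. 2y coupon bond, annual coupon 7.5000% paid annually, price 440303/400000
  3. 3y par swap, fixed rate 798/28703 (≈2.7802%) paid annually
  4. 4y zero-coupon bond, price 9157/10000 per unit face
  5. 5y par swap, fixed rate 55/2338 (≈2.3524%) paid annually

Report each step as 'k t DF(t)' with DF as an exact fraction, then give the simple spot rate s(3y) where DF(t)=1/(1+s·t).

step 1 [1y] zero: DF = P = 2489/2500 ≈ 0.995600
step 2 [2y] bond c/1=3/40: DF=(440303/400000 − 3/40·(0.995600))/(1+3/40) = 1909/2000 ≈ 0.954500
step 3 [3y] swap r/1=798/28703: DF=(1 − 798/28703·(0.995600+0.954500))/(1+798/28703) = 4601/5000 ≈ 0.920200
step 4 [4y] zero: DF = P = 9157/10000 ≈ 0.915700
step 5 [5y] swap r/1=55/2338: DF=(1 − 55/2338·(0.995600+0.954500+0.920200+0.915700))/(1+55/2338) = 89/100 ≈ 0.890000

1 1 2489/2500
2 2 1909/2000
3 3 4601/5000
4 4 9157/10000
5 5 89/100
s(3y) = (1/(4601/5000) − 1)/(3) = 133/4601 ≈ 2.8907%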